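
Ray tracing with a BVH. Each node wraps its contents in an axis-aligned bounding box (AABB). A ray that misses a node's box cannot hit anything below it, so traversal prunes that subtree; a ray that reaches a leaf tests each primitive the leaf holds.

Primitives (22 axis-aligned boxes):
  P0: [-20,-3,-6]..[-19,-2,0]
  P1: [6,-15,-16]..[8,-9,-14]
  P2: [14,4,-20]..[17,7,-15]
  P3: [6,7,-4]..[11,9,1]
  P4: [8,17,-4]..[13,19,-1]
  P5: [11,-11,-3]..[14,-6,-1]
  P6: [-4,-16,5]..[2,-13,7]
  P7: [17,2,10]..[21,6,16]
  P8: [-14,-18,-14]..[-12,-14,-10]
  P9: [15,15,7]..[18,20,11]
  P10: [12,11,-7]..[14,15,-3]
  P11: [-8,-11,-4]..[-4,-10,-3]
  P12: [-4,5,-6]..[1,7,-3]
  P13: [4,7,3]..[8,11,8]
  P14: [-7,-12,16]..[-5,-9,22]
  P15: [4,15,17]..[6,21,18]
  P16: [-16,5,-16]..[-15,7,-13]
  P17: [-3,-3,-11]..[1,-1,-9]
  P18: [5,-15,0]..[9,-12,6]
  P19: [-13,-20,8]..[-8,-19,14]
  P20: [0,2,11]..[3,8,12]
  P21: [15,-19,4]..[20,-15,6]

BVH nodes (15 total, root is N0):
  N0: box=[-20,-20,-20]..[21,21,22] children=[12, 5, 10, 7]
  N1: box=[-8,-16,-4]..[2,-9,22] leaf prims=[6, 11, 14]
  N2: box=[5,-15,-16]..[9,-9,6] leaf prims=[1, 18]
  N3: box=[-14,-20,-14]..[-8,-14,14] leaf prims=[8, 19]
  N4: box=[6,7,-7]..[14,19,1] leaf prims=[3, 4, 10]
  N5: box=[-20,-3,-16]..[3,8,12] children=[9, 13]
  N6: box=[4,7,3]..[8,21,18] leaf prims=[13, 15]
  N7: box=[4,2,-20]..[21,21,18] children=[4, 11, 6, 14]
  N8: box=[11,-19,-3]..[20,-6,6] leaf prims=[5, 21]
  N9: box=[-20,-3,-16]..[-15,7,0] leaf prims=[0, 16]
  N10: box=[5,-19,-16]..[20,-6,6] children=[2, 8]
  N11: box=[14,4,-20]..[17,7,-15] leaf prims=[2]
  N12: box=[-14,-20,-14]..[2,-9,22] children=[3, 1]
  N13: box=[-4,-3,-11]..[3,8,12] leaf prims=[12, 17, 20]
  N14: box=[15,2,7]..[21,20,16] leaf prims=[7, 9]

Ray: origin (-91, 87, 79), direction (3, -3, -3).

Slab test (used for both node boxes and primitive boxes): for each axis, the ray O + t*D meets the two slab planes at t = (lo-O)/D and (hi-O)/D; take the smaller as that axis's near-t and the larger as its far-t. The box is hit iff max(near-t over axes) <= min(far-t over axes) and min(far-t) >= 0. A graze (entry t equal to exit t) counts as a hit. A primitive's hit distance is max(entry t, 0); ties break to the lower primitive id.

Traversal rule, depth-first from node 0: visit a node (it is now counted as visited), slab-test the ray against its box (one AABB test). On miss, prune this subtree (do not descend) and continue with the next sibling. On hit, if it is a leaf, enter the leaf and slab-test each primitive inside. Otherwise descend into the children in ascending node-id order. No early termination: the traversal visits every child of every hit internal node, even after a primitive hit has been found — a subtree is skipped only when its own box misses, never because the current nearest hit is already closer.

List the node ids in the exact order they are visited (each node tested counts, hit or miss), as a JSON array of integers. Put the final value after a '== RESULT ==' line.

Walk:
N0 x:[71/3,112/3] y:[22,107/3] z:[19,33] -> hit [71/3,33], descend [5, 7, 10, 12]
  N5 x:[71/3,94/3] y:[79/3,30] z:[67/3,95/3] -> hit [79/3,30], descend [9, 13]
    N9 x:[71/3,76/3] y:[80/3,30] z:[79/3,95/3] -> miss, prune
    N13 x:[29,94/3] y:[79/3,30] z:[67/3,30] -> hit [29,30] leaf, test {P12(miss), P17@t=88/3, P20(miss)}
  N7 x:[95/3,112/3] y:[22,85/3] z:[61/3,33] -> miss, prune
  N10 x:[32,37] y:[31,106/3] z:[73/3,95/3] -> miss, prune
  N12 x:[77/3,31] y:[32,107/3] z:[19,31] -> miss, prune

Visited [0, 5, 9, 13, 7, 10, 12]. Tests: 7 box, 1 leaf. Nearest: P17.

== RESULT ==
[0, 5, 9, 13, 7, 10, 12]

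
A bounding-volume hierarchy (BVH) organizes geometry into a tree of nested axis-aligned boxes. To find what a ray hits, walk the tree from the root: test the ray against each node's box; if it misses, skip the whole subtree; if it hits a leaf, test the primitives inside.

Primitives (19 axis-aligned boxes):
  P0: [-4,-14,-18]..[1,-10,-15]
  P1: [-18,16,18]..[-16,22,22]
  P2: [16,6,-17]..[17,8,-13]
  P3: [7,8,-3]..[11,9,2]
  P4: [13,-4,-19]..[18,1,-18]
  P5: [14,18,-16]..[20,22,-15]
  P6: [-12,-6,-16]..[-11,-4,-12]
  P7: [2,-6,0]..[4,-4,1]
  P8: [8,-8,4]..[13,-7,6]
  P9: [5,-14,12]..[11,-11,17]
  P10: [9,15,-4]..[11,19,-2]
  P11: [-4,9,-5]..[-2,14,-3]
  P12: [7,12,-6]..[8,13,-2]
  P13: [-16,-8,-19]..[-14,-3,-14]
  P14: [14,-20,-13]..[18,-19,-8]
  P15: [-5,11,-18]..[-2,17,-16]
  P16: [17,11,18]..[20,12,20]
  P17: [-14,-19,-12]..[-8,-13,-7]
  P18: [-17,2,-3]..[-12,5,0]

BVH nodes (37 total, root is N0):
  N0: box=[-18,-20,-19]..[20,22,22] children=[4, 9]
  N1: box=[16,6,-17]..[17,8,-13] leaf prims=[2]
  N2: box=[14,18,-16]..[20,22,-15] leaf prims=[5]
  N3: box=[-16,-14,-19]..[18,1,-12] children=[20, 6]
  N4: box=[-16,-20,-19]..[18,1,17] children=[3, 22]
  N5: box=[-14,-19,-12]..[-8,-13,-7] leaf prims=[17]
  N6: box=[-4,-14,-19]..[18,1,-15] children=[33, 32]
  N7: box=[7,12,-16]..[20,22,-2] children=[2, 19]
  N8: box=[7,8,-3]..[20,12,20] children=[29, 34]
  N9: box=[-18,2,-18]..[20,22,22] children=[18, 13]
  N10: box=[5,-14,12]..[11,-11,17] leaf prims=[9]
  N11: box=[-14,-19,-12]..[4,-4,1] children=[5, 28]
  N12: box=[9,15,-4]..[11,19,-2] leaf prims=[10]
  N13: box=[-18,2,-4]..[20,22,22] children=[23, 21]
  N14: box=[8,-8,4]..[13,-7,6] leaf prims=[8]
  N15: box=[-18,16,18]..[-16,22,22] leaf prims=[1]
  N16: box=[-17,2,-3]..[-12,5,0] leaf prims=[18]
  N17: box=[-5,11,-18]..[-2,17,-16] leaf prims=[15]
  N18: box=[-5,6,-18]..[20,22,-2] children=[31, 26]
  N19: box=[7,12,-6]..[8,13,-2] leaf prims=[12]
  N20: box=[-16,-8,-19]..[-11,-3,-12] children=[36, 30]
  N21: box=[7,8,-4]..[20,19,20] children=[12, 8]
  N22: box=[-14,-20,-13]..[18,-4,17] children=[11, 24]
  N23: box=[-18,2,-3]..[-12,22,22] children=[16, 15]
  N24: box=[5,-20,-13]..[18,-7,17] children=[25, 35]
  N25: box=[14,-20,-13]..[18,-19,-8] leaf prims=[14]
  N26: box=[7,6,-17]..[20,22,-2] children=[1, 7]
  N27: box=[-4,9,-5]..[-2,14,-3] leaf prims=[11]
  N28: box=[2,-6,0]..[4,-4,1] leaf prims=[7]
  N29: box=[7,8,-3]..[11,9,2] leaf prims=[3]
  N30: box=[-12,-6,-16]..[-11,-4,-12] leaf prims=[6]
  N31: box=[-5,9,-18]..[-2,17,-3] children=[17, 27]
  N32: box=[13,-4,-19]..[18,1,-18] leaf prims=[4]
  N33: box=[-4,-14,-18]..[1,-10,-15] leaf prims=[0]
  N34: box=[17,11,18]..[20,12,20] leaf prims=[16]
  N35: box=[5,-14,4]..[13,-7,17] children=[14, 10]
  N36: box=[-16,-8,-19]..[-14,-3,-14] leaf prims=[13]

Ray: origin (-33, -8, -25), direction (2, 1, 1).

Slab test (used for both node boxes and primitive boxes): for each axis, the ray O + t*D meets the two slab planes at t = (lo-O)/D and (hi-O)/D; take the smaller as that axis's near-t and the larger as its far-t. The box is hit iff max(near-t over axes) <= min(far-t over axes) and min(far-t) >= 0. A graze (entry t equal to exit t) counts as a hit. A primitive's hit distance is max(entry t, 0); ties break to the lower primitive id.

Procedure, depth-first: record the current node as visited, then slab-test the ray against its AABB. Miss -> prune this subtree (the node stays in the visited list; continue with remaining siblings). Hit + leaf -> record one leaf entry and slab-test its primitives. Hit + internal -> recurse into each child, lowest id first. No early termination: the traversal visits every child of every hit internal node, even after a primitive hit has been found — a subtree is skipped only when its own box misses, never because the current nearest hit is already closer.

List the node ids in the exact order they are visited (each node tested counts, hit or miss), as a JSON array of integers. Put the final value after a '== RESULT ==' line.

Trace the traversal:
N0 x:[15/2,53/2] y:[-12,30] z:[6,47] -> hit [15/2,53/2], descend [4, 9]
  N4 x:[17/2,51/2] y:[-12,9] z:[6,42] -> hit [17/2,9], descend [3, 22]
    N3 x:[17/2,51/2] y:[-6,9] z:[6,13] -> hit [17/2,9], descend [6, 20]
      N6 x:[29/2,51/2] y:[-6,9] z:[6,10] -> miss, prune
      N20 x:[17/2,11] y:[0,5] z:[6,13] -> miss, prune
    N22 x:[19/2,51/2] y:[-12,4] z:[12,42] -> miss, prune
  N9 x:[15/2,53/2] y:[10,30] z:[7,47] -> hit [10,53/2], descend [13, 18]
    N13 x:[15/2,53/2] y:[10,30] z:[21,47] -> hit [21,53/2], descend [21, 23]
      N21 x:[20,53/2] y:[16,27] z:[21,45] -> hit [21,53/2], descend [8, 12]
        N8 x:[20,53/2] y:[16,20] z:[22,45] -> miss, prune
        N12 x:[21,22] y:[23,27] z:[21,23] -> miss, prune
      N23 x:[15/2,21/2] y:[10,30] z:[22,47] -> miss, prune
    N18 x:[14,53/2] y:[14,30] z:[7,23] -> hit [14,23], descend [26, 31]
      N26 x:[20,53/2] y:[14,30] z:[8,23] -> hit [20,23], descend [1, 7]
        N1 x:[49/2,25] y:[14,16] z:[8,12] -> miss, prune
        N7 x:[20,53/2] y:[20,30] z:[9,23] -> hit [20,23], descend [2, 19]
          N2 x:[47/2,53/2] y:[26,30] z:[9,10] -> miss, prune
          N19 x:[20,41/2] y:[20,21] z:[19,23] -> hit [20,41/2] leaf, test {P12@t=20}
      N31 x:[14,31/2] y:[17,25] z:[7,22] -> miss, prune

19 AABB tests over nodes [0, 4, 3, 6, 20, 22, 9, 13, 21, 8, 12, 23, 18, 26, 1, 7, 2, 19, 31]; 1 leaf entered; closest P12.

== RESULT ==
[0, 4, 3, 6, 20, 22, 9, 13, 21, 8, 12, 23, 18, 26, 1, 7, 2, 19, 31]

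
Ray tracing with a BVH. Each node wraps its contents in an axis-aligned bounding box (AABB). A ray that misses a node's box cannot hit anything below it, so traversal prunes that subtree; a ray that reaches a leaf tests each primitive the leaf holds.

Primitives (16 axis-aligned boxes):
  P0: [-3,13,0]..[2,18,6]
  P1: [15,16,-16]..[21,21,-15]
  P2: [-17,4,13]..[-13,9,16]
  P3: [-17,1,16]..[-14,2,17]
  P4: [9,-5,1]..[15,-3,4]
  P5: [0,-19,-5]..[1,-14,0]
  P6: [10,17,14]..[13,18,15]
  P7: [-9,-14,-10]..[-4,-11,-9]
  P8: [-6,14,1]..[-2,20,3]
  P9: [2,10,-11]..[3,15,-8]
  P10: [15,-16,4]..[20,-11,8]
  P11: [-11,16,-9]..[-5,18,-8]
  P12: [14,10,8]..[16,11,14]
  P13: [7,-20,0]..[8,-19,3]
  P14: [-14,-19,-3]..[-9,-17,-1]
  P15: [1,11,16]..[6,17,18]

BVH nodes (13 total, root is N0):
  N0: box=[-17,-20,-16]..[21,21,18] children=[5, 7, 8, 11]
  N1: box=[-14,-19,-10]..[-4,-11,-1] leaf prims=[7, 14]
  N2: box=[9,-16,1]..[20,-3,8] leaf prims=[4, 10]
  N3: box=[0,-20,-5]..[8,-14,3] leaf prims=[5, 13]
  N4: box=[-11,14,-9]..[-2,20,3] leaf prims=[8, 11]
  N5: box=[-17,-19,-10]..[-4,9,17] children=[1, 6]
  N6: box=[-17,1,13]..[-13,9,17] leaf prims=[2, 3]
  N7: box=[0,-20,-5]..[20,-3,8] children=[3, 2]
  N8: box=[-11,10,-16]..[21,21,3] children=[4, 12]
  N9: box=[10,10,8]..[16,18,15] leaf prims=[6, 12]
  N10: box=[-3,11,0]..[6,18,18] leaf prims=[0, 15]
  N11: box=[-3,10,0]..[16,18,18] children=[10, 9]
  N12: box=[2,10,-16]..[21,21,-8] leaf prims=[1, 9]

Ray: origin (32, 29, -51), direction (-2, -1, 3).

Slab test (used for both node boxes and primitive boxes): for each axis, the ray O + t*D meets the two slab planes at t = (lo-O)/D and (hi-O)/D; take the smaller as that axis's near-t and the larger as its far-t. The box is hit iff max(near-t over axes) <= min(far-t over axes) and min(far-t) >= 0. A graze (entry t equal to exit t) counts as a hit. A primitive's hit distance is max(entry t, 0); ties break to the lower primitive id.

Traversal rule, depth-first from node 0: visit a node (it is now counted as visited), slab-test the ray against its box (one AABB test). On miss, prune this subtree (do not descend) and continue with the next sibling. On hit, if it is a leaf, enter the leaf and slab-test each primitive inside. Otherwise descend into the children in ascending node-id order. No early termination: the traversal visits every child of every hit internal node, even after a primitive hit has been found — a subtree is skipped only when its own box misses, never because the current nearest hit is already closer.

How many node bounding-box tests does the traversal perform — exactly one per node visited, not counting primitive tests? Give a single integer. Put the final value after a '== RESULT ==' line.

Walk:
N0 x:[11/2,49/2] y:[8,49] z:[35/3,23] -> hit [35/3,23], descend [5, 7, 8, 11]
  N5 x:[18,49/2] y:[20,48] z:[41/3,68/3] -> hit [20,68/3], descend [1, 6]
    N1 x:[18,23] y:[40,48] z:[41/3,50/3] -> miss, prune
    N6 x:[45/2,49/2] y:[20,28] z:[64/3,68/3] -> hit [45/2,68/3] leaf, test {P2(miss), P3(miss)}
  N7 x:[6,16] y:[32,49] z:[46/3,59/3] -> miss, prune
  N8 x:[11/2,43/2] y:[8,19] z:[35/3,18] -> hit [35/3,18], descend [4, 12]
    N4 x:[17,43/2] y:[9,15] z:[14,18] -> miss, prune
    N12 x:[11/2,15] y:[8,19] z:[35/3,43/3] -> hit [35/3,43/3] leaf, test {P1(miss), P9(miss)}
  N11 x:[8,35/2] y:[11,19] z:[17,23] -> hit [17,35/2], descend [9, 10]
    N9 x:[8,11] y:[11,19] z:[59/3,22] -> miss, prune
    N10 x:[13,35/2] y:[11,18] z:[17,23] -> hit [17,35/2] leaf, test {P0(miss), P15(miss)}

order=[0, 5, 1, 6, 7, 8, 4, 12, 11, 9, 10]  |boxes|=11  |leaves|=3  hit=miss

== RESULT ==
11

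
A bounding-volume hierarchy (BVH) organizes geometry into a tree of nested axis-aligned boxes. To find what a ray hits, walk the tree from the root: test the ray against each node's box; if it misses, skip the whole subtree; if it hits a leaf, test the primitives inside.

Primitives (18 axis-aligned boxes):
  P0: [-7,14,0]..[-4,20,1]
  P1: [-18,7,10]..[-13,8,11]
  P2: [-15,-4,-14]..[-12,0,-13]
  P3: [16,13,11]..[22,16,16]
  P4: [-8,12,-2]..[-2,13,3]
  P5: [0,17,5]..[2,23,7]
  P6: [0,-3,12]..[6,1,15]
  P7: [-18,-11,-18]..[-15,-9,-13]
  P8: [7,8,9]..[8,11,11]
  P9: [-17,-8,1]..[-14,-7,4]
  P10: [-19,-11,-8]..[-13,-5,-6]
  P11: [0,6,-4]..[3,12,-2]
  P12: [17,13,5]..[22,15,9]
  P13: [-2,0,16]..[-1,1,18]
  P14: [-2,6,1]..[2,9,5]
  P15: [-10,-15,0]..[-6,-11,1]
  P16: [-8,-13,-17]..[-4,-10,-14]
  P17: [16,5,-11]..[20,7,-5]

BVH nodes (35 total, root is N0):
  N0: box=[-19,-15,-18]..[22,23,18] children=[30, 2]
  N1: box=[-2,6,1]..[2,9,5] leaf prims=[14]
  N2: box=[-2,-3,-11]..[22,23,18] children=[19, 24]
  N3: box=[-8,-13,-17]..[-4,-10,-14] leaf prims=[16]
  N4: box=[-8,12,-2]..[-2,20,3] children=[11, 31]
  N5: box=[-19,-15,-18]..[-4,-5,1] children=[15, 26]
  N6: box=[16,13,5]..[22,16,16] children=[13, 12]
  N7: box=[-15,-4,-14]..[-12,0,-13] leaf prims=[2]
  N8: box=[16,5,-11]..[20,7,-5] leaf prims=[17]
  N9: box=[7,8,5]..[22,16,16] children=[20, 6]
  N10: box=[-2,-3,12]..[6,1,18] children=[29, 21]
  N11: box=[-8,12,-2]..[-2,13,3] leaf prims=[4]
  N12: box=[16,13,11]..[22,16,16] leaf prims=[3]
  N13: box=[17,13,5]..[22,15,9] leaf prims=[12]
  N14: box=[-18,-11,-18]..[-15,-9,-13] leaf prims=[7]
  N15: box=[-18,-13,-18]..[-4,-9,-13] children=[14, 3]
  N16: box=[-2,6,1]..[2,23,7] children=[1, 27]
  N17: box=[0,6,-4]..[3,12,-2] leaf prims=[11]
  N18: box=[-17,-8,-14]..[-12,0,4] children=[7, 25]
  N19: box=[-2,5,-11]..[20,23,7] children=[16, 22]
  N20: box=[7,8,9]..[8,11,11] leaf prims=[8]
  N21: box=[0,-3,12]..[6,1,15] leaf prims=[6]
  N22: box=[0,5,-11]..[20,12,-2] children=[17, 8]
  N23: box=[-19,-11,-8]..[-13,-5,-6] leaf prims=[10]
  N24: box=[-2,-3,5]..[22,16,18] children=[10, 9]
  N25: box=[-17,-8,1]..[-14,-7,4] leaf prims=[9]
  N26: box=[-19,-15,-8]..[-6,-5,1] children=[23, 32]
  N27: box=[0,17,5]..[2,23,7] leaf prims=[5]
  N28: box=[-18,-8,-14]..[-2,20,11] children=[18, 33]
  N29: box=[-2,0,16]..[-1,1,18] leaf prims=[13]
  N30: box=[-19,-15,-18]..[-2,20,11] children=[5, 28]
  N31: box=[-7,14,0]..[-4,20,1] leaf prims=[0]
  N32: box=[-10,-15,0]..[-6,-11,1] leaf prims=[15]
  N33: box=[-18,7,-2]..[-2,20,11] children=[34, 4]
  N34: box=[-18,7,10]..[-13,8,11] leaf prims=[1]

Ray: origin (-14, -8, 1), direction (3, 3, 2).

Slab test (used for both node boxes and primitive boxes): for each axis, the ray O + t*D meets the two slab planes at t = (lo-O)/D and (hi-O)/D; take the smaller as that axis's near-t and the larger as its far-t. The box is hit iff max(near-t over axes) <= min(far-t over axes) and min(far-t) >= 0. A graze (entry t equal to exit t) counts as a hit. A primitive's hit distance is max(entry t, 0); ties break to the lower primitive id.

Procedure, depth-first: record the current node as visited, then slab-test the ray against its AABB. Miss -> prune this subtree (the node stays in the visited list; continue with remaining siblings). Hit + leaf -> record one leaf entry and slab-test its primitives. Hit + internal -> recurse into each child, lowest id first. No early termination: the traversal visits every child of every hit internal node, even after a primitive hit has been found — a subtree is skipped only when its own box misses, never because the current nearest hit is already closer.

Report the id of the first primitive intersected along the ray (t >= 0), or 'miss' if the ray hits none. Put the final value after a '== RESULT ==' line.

Walk:
N0 x:[-5/3,12] y:[-7/3,31/3] z:[-19/2,17/2] -> hit [-5/3,17/2], descend [2, 30]
  N2 x:[4,12] y:[5/3,31/3] z:[-6,17/2] -> hit [4,17/2], descend [19, 24]
    N19 x:[4,34/3] y:[13/3,31/3] z:[-6,3] -> miss, prune
    N24 x:[4,12] y:[5/3,8] z:[2,17/2] -> hit [4,8], descend [9, 10]
      N9 x:[7,12] y:[16/3,8] z:[2,15/2] -> hit [7,15/2], descend [6, 20]
        N6 x:[10,12] y:[7,8] z:[2,15/2] -> miss, prune
        N20 x:[7,22/3] y:[16/3,19/3] z:[4,5] -> miss, prune
      N10 x:[4,20/3] y:[5/3,3] z:[11/2,17/2] -> miss, prune
  N30 x:[-5/3,4] y:[-7/3,28/3] z:[-19/2,5] -> hit [-5/3,4], descend [5, 28]
    N5 x:[-5/3,10/3] y:[-7/3,1] z:[-19/2,0] -> hit [-5/3,0], descend [15, 26]
      N15 x:[-4/3,10/3] y:[-5/3,-1/3] z:[-19/2,-7] -> miss, prune
      N26 x:[-5/3,8/3] y:[-7/3,1] z:[-9/2,0] -> hit [-5/3,0], descend [23, 32]
        N23 x:[-5/3,1/3] y:[-1,1] z:[-9/2,-7/2] -> miss, prune
        N32 x:[4/3,8/3] y:[-7/3,-1] z:[-1/2,0] -> miss, prune
    N28 x:[-4/3,4] y:[0,28/3] z:[-15/2,5] -> hit [0,4], descend [18, 33]
      N18 x:[-1,2/3] y:[0,8/3] z:[-15/2,3/2] -> hit [0,2/3], descend [7, 25]
        N7 x:[-1/3,2/3] y:[4/3,8/3] z:[-15/2,-7] -> miss, prune
        N25 x:[-1,0] y:[0,1/3] z:[0,3/2] -> hit [0,0] leaf, test {P9@t=0}
      N33 x:[-4/3,4] y:[5,28/3] z:[-3/2,5] -> miss, prune

order=[0, 2, 19, 24, 9, 6, 20, 10, 30, 5, 15, 26, 23, 32, 28, 18, 7, 25, 33]  |boxes|=19  |leaves|=1  hit=P9

== RESULT ==
9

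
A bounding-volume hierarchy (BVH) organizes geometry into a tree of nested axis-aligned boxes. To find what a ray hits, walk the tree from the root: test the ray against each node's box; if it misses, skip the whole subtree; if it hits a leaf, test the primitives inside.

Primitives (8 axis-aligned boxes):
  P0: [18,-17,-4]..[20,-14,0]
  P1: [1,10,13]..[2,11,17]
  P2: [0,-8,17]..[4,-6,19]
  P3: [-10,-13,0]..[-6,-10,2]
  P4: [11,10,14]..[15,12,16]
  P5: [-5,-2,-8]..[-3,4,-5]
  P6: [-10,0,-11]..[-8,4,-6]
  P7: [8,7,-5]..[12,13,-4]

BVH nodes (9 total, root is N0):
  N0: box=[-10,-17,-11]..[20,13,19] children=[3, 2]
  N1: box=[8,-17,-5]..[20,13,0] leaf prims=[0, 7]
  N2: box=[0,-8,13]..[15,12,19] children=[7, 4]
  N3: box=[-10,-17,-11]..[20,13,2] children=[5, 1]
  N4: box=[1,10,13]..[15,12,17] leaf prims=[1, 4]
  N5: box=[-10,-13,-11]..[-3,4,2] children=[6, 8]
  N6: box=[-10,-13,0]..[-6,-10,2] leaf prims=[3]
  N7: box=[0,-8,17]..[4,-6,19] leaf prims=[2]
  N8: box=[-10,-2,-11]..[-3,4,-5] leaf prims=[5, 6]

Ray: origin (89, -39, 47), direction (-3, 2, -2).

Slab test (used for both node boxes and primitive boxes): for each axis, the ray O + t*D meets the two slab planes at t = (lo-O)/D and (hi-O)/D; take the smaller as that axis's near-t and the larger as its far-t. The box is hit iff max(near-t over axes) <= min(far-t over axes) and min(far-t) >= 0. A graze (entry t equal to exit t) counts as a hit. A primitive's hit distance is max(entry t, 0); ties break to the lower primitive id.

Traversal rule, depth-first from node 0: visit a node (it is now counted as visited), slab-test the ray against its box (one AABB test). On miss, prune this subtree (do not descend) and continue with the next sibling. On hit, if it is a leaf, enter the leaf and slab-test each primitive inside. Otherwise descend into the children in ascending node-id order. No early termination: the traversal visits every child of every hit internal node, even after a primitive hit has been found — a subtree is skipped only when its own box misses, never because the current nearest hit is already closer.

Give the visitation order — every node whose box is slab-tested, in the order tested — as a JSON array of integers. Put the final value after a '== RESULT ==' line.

Traverse from the root:
N0 x:[23,33] y:[11,26] z:[14,29] -> hit [23,26], descend [2, 3]
  N2 x:[74/3,89/3] y:[31/2,51/2] z:[14,17] -> miss, prune
  N3 x:[23,33] y:[11,26] z:[45/2,29] -> hit [23,26], descend [1, 5]
    N1 x:[23,27] y:[11,26] z:[47/2,26] -> hit [47/2,26] leaf, test {P0(miss), P7@t=77/3}
    N5 x:[92/3,33] y:[13,43/2] z:[45/2,29] -> miss, prune

Summary -> nodes [0, 2, 3, 1, 5]; box-tests=5; leaf-entries=1; first=P7

== RESULT ==
[0, 2, 3, 1, 5]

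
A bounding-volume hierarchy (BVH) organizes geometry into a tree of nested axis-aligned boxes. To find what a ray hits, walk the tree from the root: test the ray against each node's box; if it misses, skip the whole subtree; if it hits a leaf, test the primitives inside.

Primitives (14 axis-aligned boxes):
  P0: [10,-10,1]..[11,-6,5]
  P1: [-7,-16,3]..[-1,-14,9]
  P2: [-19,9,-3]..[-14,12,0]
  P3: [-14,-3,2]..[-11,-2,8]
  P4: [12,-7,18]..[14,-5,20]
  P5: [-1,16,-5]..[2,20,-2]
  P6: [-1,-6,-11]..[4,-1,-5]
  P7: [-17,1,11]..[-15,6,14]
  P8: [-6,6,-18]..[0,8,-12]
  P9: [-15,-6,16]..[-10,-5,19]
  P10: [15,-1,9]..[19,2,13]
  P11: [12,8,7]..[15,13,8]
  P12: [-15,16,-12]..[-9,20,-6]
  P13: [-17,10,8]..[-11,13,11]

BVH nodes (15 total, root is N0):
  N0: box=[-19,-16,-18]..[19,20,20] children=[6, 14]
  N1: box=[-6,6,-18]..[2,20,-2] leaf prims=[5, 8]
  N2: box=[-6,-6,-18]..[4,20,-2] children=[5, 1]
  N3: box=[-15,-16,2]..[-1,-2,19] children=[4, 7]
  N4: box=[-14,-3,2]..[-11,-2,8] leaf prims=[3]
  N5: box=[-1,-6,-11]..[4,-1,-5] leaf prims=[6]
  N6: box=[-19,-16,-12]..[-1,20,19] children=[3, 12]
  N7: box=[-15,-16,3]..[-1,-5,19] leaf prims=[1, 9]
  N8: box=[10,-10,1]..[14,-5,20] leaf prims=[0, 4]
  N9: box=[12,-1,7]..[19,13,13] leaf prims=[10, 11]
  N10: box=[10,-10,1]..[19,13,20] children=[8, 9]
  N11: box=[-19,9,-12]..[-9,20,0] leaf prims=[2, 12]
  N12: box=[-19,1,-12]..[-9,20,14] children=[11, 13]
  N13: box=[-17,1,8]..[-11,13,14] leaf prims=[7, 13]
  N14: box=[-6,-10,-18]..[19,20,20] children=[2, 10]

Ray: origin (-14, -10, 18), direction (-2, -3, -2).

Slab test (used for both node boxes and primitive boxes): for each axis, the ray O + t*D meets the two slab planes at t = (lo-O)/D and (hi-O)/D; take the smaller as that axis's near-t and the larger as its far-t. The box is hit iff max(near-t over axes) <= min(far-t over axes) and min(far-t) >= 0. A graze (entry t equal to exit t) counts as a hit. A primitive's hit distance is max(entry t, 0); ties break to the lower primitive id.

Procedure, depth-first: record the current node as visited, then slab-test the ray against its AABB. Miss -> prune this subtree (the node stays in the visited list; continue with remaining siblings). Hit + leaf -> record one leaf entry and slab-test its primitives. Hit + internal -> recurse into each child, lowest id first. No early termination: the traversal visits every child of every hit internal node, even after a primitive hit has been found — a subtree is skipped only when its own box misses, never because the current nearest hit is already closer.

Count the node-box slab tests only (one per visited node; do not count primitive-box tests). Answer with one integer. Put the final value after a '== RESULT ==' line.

Traverse from the root:
N0 x:[-33/2,5/2] y:[-10,2] z:[-1,18] -> hit [-1,2], descend [6, 14]
  N6 x:[-13/2,5/2] y:[-10,2] z:[-1/2,15] -> hit [-1/2,2], descend [3, 12]
    N3 x:[-13/2,1/2] y:[-8/3,2] z:[-1/2,8] -> hit [-1/2,1/2], descend [4, 7]
      N4 x:[-3/2,0] y:[-8/3,-7/3] z:[5,8] -> miss, prune
      N7 x:[-13/2,1/2] y:[-5/3,2] z:[-1/2,15/2] -> hit [-1/2,1/2] leaf, test {P1(miss), P9(miss)}
    N12 x:[-5/2,5/2] y:[-10,-11/3] z:[2,15] -> miss, prune
  N14 x:[-33/2,-4] y:[-10,0] z:[-1,18] -> miss, prune

7 AABB tests over nodes [0, 6, 3, 4, 7, 12, 14]; 1 leaf entered; closest miss.

== RESULT ==
7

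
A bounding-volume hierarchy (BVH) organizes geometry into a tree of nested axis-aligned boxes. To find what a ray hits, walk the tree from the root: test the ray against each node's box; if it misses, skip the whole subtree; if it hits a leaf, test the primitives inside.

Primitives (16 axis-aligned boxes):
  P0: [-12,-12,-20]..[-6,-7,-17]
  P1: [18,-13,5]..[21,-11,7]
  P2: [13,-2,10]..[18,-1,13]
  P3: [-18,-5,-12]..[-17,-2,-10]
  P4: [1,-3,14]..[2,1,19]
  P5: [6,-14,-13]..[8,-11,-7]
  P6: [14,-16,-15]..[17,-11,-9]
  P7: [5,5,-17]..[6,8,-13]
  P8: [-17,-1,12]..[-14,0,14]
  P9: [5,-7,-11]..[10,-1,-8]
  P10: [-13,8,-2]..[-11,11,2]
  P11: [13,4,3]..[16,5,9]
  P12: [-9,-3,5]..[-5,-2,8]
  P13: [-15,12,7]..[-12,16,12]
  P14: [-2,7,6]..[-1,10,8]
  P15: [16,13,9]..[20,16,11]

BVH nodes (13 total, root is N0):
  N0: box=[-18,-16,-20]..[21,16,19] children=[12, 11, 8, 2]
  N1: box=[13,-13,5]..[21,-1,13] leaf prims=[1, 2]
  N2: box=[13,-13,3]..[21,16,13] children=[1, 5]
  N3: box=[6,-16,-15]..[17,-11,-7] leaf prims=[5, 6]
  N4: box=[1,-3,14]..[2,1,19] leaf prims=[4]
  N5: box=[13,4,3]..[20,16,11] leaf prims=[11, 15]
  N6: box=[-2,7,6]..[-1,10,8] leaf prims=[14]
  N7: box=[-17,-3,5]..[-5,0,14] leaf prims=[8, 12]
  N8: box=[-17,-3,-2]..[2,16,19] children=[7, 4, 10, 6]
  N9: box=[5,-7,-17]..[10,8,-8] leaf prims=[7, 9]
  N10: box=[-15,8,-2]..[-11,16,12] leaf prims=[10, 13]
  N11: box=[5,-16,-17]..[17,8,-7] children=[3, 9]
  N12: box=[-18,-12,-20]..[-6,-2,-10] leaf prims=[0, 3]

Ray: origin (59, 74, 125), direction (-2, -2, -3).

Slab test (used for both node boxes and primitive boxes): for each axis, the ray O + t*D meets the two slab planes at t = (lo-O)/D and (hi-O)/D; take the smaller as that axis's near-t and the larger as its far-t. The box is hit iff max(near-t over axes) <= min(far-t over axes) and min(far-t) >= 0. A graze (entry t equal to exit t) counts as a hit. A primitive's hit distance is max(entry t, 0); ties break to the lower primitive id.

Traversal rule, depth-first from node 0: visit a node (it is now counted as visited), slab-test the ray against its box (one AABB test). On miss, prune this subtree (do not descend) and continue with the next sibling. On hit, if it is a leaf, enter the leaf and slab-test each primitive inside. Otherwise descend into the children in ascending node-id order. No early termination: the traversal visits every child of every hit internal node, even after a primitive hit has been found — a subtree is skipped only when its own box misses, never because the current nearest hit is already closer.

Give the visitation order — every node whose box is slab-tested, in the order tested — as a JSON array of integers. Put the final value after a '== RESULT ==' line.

Walk:
N0 x:[19,77/2] y:[29,45] z:[106/3,145/3] -> hit [106/3,77/2], descend [2, 8, 11, 12]
  N2 x:[19,23] y:[29,87/2] z:[112/3,122/3] -> miss, prune
  N8 x:[57/2,38] y:[29,77/2] z:[106/3,127/3] -> hit [106/3,38], descend [4, 6, 7, 10]
    N4 x:[57/2,29] y:[73/2,77/2] z:[106/3,37] -> miss, prune
    N6 x:[30,61/2] y:[32,67/2] z:[39,119/3] -> miss, prune
    N7 x:[32,38] y:[37,77/2] z:[37,40] -> hit [37,38] leaf, test {P8@t=37, P12(miss)}
    N10 x:[35,37] y:[29,33] z:[113/3,127/3] -> miss, prune
  N11 x:[21,27] y:[33,45] z:[44,142/3] -> miss, prune
  N12 x:[65/2,77/2] y:[38,43] z:[45,145/3] -> miss, prune

order=[0, 2, 8, 4, 6, 7, 10, 11, 12]  |boxes|=9  |leaves|=1  hit=P8

== RESULT ==
[0, 2, 8, 4, 6, 7, 10, 11, 12]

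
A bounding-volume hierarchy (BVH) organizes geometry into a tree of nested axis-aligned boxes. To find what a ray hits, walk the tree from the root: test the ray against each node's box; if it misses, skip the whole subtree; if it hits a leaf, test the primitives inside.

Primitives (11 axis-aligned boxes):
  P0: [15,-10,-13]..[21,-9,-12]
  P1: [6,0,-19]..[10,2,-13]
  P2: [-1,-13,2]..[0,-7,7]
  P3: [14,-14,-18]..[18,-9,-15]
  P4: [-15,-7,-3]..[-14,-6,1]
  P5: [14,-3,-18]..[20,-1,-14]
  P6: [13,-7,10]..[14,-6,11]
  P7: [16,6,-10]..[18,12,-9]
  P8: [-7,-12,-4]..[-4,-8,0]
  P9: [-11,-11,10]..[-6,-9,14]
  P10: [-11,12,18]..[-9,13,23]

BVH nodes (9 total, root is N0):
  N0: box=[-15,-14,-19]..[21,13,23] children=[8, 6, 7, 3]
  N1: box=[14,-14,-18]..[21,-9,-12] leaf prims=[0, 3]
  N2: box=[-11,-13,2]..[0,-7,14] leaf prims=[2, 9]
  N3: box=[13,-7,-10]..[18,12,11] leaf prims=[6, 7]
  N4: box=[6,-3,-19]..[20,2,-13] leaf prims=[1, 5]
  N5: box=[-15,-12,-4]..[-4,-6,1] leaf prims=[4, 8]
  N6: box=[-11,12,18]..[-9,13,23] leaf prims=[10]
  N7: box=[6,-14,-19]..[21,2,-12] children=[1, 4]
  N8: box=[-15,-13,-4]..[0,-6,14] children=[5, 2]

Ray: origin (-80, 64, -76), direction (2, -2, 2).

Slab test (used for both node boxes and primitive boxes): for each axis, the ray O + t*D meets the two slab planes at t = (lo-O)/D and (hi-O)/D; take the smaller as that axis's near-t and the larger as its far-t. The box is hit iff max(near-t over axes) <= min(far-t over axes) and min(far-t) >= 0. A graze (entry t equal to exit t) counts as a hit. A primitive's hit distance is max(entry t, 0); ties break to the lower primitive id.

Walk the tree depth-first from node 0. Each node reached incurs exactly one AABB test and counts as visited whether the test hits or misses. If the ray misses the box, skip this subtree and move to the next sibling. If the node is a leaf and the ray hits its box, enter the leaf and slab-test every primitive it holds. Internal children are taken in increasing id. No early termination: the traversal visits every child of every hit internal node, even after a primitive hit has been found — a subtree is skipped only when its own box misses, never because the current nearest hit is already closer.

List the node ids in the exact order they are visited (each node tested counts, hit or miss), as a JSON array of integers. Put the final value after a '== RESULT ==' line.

Walk:
N0 x:[65/2,101/2] y:[51/2,39] z:[57/2,99/2] -> hit [65/2,39], descend [3, 6, 7, 8]
  N3 x:[93/2,49] y:[26,71/2] z:[33,87/2] -> miss, prune
  N6 x:[69/2,71/2] y:[51/2,26] z:[47,99/2] -> miss, prune
  N7 x:[43,101/2] y:[31,39] z:[57/2,32] -> miss, prune
  N8 x:[65/2,40] y:[35,77/2] z:[36,45] -> hit [36,77/2], descend [2, 5]
    N2 x:[69/2,40] y:[71/2,77/2] z:[39,45] -> miss, prune
    N5 x:[65/2,38] y:[35,38] z:[36,77/2] -> hit [36,38] leaf, test {P4(miss), P8@t=73/2}

7 AABB tests over nodes [0, 3, 6, 7, 8, 2, 5]; 1 leaf entered; closest P8.

== RESULT ==
[0, 3, 6, 7, 8, 2, 5]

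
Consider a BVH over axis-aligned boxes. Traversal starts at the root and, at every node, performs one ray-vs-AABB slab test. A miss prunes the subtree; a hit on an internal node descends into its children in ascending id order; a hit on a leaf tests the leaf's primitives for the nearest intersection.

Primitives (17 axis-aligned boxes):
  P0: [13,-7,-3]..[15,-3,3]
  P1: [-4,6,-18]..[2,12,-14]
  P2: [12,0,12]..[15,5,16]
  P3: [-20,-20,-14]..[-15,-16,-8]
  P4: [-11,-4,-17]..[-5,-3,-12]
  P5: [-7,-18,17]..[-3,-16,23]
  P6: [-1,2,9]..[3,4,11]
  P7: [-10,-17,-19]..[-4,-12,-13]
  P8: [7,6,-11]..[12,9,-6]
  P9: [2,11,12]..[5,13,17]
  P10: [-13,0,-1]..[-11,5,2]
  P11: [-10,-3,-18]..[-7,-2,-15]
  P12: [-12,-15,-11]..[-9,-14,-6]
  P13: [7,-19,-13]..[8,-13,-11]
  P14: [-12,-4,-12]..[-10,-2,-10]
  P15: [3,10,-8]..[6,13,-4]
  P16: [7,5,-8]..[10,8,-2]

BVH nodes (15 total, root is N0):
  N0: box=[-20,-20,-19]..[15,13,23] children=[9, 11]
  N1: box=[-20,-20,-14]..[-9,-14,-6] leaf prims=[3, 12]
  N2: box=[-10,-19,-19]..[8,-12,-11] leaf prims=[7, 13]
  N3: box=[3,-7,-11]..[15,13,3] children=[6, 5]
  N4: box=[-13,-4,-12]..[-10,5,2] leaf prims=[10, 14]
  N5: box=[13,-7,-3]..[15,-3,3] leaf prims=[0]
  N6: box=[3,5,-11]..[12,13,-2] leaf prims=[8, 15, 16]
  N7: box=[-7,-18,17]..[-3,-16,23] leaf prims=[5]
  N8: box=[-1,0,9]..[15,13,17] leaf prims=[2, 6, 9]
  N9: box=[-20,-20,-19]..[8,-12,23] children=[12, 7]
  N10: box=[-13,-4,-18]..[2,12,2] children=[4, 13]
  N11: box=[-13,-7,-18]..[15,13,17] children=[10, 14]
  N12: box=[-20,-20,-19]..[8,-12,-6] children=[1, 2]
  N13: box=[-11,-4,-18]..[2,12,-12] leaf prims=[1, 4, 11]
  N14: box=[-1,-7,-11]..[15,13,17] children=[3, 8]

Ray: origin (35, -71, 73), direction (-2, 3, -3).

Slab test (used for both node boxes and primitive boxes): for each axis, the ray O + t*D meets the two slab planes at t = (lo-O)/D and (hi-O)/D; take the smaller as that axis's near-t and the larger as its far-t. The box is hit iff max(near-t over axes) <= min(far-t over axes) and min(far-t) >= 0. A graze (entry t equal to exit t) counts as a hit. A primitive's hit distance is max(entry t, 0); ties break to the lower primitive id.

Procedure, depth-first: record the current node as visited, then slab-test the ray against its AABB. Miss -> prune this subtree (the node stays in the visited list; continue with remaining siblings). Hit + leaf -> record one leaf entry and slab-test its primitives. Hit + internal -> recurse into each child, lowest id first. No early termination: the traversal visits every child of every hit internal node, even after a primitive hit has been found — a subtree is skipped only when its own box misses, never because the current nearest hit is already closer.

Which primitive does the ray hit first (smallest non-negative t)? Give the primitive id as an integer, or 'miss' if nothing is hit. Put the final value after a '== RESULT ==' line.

Traverse from the root:
N0 x:[10,55/2] y:[17,28] z:[50/3,92/3] -> hit [17,55/2], descend [9, 11]
  N9 x:[27/2,55/2] y:[17,59/3] z:[50/3,92/3] -> hit [17,59/3], descend [7, 12]
    N7 x:[19,21] y:[53/3,55/3] z:[50/3,56/3] -> miss, prune
    N12 x:[27/2,55/2] y:[17,59/3] z:[79/3,92/3] -> miss, prune
  N11 x:[10,24] y:[64/3,28] z:[56/3,91/3] -> hit [64/3,24], descend [10, 14]
    N10 x:[33/2,24] y:[67/3,83/3] z:[71/3,91/3] -> hit [71/3,24], descend [4, 13]
      N4 x:[45/2,24] y:[67/3,76/3] z:[71/3,85/3] -> hit [71/3,24] leaf, test {P10@t=71/3, P14(miss)}
      N13 x:[33/2,23] y:[67/3,83/3] z:[85/3,91/3] -> miss, prune
    N14 x:[10,18] y:[64/3,28] z:[56/3,28] -> miss, prune

Summary -> nodes [0, 9, 7, 12, 11, 10, 4, 13, 14]; box-tests=9; leaf-entries=1; first=P10

== RESULT ==
10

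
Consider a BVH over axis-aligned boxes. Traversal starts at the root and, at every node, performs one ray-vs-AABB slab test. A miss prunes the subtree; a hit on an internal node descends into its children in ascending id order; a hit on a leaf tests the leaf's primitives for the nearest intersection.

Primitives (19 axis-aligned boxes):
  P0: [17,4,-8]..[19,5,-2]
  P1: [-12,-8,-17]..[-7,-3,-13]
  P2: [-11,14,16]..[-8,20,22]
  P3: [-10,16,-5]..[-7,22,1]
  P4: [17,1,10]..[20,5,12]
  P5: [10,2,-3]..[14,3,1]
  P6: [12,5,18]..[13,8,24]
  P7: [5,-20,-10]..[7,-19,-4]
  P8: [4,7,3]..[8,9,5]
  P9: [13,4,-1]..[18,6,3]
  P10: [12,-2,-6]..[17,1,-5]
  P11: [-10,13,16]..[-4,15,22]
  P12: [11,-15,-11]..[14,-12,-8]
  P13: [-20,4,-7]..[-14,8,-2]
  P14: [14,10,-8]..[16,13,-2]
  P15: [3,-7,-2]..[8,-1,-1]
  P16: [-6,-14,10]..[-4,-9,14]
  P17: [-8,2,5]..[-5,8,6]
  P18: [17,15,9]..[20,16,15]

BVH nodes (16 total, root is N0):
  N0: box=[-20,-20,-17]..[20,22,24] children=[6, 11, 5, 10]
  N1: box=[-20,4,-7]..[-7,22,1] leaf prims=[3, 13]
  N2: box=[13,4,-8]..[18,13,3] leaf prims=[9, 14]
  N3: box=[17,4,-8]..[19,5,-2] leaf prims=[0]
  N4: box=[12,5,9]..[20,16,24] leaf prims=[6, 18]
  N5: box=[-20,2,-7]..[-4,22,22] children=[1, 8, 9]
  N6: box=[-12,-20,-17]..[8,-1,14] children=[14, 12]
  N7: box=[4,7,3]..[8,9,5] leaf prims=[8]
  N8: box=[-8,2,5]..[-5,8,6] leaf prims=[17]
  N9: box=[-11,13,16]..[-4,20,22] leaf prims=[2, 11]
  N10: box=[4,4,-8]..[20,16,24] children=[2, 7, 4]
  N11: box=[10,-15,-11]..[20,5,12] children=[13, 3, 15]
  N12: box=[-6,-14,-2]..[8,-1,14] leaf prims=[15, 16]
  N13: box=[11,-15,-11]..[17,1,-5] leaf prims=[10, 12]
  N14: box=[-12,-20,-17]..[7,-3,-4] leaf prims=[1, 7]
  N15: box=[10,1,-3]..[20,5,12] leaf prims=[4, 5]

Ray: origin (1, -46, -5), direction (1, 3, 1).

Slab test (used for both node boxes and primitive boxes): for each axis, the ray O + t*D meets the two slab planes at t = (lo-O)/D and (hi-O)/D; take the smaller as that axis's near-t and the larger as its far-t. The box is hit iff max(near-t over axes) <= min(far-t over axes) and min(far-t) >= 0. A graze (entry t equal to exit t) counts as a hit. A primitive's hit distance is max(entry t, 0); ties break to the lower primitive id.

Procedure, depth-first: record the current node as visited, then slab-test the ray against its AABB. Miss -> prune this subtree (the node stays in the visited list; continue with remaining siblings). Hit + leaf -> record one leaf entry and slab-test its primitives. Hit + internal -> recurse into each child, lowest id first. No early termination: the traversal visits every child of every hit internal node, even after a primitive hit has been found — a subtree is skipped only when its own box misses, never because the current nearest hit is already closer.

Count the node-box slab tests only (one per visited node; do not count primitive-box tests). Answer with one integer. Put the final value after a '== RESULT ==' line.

Trace the traversal:
N0 x:[-21,19] y:[26/3,68/3] z:[-12,29] -> hit [26/3,19], descend [5, 6, 10, 11]
  N5 x:[-21,-5] y:[16,68/3] z:[-2,27] -> miss, prune
  N6 x:[-13,7] y:[26/3,15] z:[-12,19] -> miss, prune
  N10 x:[3,19] y:[50/3,62/3] z:[-3,29] -> hit [50/3,19], descend [2, 4, 7]
    N2 x:[12,17] y:[50/3,59/3] z:[-3,8] -> miss, prune
    N4 x:[11,19] y:[17,62/3] z:[14,29] -> hit [17,19] leaf, test {P6(miss), P18(miss)}
    N7 x:[3,7] y:[53/3,55/3] z:[8,10] -> miss, prune
  N11 x:[9,19] y:[31/3,17] z:[-6,17] -> hit [31/3,17], descend [3, 13, 15]
    N3 x:[16,18] y:[50/3,17] z:[-3,3] -> miss, prune
    N13 x:[10,16] y:[31/3,47/3] z:[-6,0] -> miss, prune
    N15 x:[9,19] y:[47/3,17] z:[2,17] -> hit [47/3,17] leaf, test {P4@t=16, P5(miss)}

11 AABB tests over nodes [0, 5, 6, 10, 2, 4, 7, 11, 3, 13, 15]; 2 leaves entered; closest P4.

== RESULT ==
11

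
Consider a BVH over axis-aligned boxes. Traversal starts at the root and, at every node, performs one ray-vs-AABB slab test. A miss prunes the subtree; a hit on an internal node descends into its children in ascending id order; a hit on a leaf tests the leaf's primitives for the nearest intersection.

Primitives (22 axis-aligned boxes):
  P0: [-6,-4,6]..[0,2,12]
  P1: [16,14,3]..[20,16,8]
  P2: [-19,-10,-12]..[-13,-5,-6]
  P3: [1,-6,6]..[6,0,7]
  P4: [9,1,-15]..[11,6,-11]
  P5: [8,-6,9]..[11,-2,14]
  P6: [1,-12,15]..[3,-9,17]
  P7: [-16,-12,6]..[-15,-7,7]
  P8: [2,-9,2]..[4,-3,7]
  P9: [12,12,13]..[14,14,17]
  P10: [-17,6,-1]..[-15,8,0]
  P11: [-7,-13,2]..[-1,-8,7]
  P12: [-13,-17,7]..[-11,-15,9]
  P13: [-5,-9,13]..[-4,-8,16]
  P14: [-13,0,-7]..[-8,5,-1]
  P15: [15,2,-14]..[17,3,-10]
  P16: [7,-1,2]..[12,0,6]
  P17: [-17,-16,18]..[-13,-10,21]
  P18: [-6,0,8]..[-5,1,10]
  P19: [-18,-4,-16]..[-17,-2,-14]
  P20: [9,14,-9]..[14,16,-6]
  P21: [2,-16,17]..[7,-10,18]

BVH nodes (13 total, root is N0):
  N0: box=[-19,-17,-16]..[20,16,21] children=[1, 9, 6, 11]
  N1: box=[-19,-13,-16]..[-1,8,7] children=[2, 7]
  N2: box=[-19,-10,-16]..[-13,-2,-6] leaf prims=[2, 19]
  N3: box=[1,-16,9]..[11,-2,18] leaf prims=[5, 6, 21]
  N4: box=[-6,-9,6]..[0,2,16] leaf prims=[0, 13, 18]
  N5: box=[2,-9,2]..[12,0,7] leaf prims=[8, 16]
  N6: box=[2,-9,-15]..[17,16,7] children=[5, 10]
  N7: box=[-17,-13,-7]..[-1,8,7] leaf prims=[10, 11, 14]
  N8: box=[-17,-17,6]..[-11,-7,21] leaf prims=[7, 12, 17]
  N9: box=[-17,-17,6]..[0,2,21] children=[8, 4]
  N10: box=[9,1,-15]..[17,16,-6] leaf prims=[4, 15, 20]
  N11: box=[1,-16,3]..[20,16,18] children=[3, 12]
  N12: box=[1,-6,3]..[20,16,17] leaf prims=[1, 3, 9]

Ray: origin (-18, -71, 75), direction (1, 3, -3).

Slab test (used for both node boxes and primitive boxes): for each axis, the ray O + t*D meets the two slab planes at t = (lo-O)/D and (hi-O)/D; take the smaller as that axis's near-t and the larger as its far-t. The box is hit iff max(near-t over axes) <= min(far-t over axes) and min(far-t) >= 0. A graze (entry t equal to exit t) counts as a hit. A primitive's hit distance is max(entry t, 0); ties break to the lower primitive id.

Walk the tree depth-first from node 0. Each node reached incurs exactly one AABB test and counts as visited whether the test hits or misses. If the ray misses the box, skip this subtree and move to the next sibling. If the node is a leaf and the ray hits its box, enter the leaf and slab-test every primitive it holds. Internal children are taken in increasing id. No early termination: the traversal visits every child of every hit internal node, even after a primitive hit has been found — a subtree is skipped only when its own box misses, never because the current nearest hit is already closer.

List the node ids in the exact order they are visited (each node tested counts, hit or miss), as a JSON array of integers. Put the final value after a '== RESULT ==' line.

Trace the traversal:
N0 x:[-1,38] y:[18,29] z:[18,91/3] -> hit [18,29], descend [1, 6, 9, 11]
  N1 x:[-1,17] y:[58/3,79/3] z:[68/3,91/3] -> miss, prune
  N6 x:[20,35] y:[62/3,29] z:[68/3,30] -> hit [68/3,29], descend [5, 10]
    N5 x:[20,30] y:[62/3,71/3] z:[68/3,73/3] -> hit [68/3,71/3] leaf, test {P8(miss), P16(miss)}
    N10 x:[27,35] y:[24,29] z:[27,30] -> hit [27,29] leaf, test {P4(miss), P15(miss), P20(miss)}
  N9 x:[1,18] y:[18,73/3] z:[18,23] -> hit [18,18], descend [4, 8]
    N4 x:[12,18] y:[62/3,73/3] z:[59/3,23] -> miss, prune
    N8 x:[1,7] y:[18,64/3] z:[18,23] -> miss, prune
  N11 x:[19,38] y:[55/3,29] z:[19,24] -> hit [19,24], descend [3, 12]
    N3 x:[19,29] y:[55/3,23] z:[19,22] -> hit [19,22] leaf, test {P5(miss), P6@t=59/3, P21(miss)}
    N12 x:[19,38] y:[65/3,29] z:[58/3,24] -> hit [65/3,24] leaf, test {P1(miss), P3@t=68/3, P9(miss)}

Visited [0, 1, 6, 5, 10, 9, 4, 8, 11, 3, 12]. Tests: 11 box, 4 leaf. Nearest: P6.

== RESULT ==
[0, 1, 6, 5, 10, 9, 4, 8, 11, 3, 12]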